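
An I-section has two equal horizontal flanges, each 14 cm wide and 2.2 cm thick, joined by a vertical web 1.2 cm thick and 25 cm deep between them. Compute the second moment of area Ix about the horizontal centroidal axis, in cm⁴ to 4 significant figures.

Ix ≈ 1.298 × 10⁴ cm⁴

Decompose the section into non-overlapping parts with the origin at the bottom-left of its bounding rectangle.
Bottom flange: 14 × 2.2, A = 30.8 cm², y = 1.1 cm, Ī = 12.4227 cm⁴.
Web: 1.2 × 25, A = 30 cm², y = 14.7 cm, Ī = 1562.5 cm⁴.
Top flange: 14 × 2.2, A = 30.8 cm², y = 28.3 cm, Ī = 12.4227 cm⁴.
By symmetry the centroid is at mid-height, ȳ = 14.7 cm.
Transfer each piece to the horizontal centroidal axis using Ī + A·d² with d = y − 14.7:
  bottom flange: d = -13.6 cm → contributes +5709.19 cm⁴
  web: d = 0 cm → contributes +1562.5 cm⁴
  top flange: d = 13.6 cm → contributes +5709.19 cm⁴
Total I = 12980.9 cm⁴.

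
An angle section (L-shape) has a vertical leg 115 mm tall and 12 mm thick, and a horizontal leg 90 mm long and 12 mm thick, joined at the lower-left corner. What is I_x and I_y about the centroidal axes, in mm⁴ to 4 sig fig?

I_x ≈ 3.011 × 10⁶ mm⁴, I_y ≈ 1.620 × 10⁶ mm⁴

Treat the section as a set of non-overlapping primitives; coordinates are from the bounding-box lower-left.
Vertical leg: 12 × 115, A = 1 380 mm², y = 57.5 mm, Ī = 1 520 875 mm⁴.
Horizontal leg (remainder): 78 × 12, A = 936 mm², y = 6 mm, Ī = 11 232 mm⁴.
Centroid: ȳ = ΣA·y / ΣA = 36.6865 mm.
Transfer each piece to the centroidal x-axis using Ī + A·d² with d = y − 36.6865:
  vertical leg: d = 20.8135 mm → contributes +2 118 692 mm⁴
  horizontal leg (remainder): d = -30.6865 mm → contributes +892 629 mm⁴
Total I = 3 011 320 mm⁴.
For the y-axis: x̄ = 24.1865 mm.
Repeating about the centroidal y-axis gives I_y = 1 620 495 mm⁴.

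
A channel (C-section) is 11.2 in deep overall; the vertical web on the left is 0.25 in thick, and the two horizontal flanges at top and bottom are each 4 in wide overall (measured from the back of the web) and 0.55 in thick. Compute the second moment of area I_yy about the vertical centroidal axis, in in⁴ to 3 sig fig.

I_yy ≈ 11.5 in⁴

Break the section into simple shapes (no overlaps), measuring from the bottom-left corner of the bounding box.
Web: 0.25 × 11.2, A = 2.8 in², x = 0.125 in, Ī = 0.014583 in⁴.
Top flange (beyond web): 3.75 × 0.55, A = 2.0625 in², x = 2.125 in, Ī = 2.417 in⁴.
Bottom flange (beyond web): 3.75 × 0.55, A = 2.0625 in², x = 2.125 in, Ī = 2.417 in⁴.
Centroid: x̄ = ΣA·x / ΣA = 1.3163 in.
Transfer each piece to the vertical centroidal axis using Ī + A·d² with d = x − 1.3163:
  web: d = -1.1913 in → contributes +3.9886 in⁴
  top flange (beyond web): d = 0.80866 in → contributes +3.7657 in⁴
  bottom flange (beyond web): d = 0.80866 in → contributes +3.7657 in⁴
Total I = 11.52 in⁴.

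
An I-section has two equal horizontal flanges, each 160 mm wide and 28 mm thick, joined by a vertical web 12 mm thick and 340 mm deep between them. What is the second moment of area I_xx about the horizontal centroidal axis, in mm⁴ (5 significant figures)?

Decompose the section into non-overlapping parts with the origin at the bottom-left of its bounding rectangle.
Bottom flange: 160 × 28, A = 4 480 mm², y = 14 mm, Ī = 292693.3 mm⁴.
Web: 12 × 340, A = 4 080 mm², y = 198 mm, Ī = 39 304 000 mm⁴.
Top flange: 160 × 28, A = 4 480 mm², y = 382 mm, Ī = 292693.3 mm⁴.
By symmetry the centroid is at mid-height, ȳ = 198 mm.
Transfer each piece to the horizontal centroidal axis using Ī + A·d² with d = y − 198:
  bottom flange: d = -184 mm → contributes +151 967 573 mm⁴
  web: d = 0 mm → contributes +39 304 000 mm⁴
  top flange: d = 184 mm → contributes +151 967 573 mm⁴
Total I = 343 239 147 mm⁴.

I_xx ≈ 3.4324 × 10⁸ mm⁴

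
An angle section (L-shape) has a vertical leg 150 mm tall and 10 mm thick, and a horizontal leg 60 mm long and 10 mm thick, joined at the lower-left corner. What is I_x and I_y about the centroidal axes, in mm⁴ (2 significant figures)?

Decompose the section into non-overlapping parts with the origin at the bottom-left of its bounding rectangle.
Vertical leg: 10 × 150, A = 1 500 mm², y = 75 mm, Ī = 2 812 500 mm⁴.
Horizontal leg (remainder): 50 × 10, A = 500 mm², y = 5 mm, Ī = 4 167 mm⁴.
Centroid: ȳ = ΣA·y / ΣA = 57.5 mm.
Transfer each piece to the centroidal x-axis using Ī + A·d² with d = y − 57.5:
  vertical leg: d = 17.5 mm → contributes +3 271 875 mm⁴
  horizontal leg (remainder): d = -52.5 mm → contributes +1 382 292 mm⁴
Total I = 4 654 167 mm⁴.
For the y-axis: x̄ = 12.5 mm.
Repeating about the centroidal y-axis gives I_y = 454 167 mm⁴.

I_x ≈ 4.7 × 10⁶ mm⁴, I_y ≈ 4.5 × 10⁵ mm⁴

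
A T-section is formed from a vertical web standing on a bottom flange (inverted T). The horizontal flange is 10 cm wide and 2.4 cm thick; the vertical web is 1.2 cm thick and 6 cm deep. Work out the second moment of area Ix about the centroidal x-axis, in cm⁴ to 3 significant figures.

Ix ≈ 131 cm⁴

Split into non-overlapping primitives; take the origin at the lower-left of the bounding box.
Flange: 10 × 2.4, A = 24 cm², y = 1.2 cm, Ī = 11.52 cm⁴.
Web: 1.2 × 6, A = 7.2 cm², y = 5.4 cm, Ī = 21.6 cm⁴.
Centroid: ȳ = ΣA·y / ΣA = 2.1692 cm.
Transfer each piece to the centroidal x-axis using Ī + A·d² with d = y − 2.1692:
  flange: d = -0.96923 cm → contributes +34.066 cm⁴
  web: d = 3.2308 cm → contributes +96.753 cm⁴
Total I = 130.82 cm⁴.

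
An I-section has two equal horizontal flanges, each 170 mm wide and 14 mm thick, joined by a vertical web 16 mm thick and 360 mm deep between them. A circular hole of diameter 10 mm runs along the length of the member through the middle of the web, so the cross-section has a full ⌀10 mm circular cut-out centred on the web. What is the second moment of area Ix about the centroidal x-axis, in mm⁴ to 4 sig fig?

Treat the section as a set of non-overlapping primitives; coordinates are from the bounding-box lower-left.
Bottom flange: 170 × 14, A = 2 380 mm², y = 7 mm, Ī = 38873.3 mm⁴.
Web: 16 × 360, A = 5 760 mm², y = 194 mm, Ī = 62 208 000 mm⁴.
Top flange: 170 × 14, A = 2 380 mm², y = 381 mm, Ī = 38873.3 mm⁴.
Hole (subtracted): ⌀10, A = 78.5398 mm², y = 194 mm, Ī = 490.874 mm⁴.
By symmetry the centroid is at mid-height, ȳ = 194 mm.
Transfer each piece to the centroidal x-axis using Ī + A·d² with d = y − 194:
  bottom flange: d = -187 mm → contributes +83 265 093 mm⁴
  web: d = 0 mm → contributes +62 208 000 mm⁴
  top flange: d = 187 mm → contributes +83 265 093 mm⁴
  hole: d = 0 mm → contributes −490.874 mm⁴
Total I = 228 737 696 mm⁴.

Ix ≈ 2.287 × 10⁸ mm⁴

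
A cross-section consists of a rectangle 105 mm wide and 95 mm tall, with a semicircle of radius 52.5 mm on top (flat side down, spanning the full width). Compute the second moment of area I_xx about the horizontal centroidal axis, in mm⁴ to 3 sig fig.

I_xx ≈ 2.30 × 10⁷ mm⁴

Break the section into simple shapes (no overlaps), measuring from the bottom-left corner of the bounding box.
Rectangular body: 105 × 95, A = 9 975 mm², y = 47.5 mm, Ī = 7 502 031 mm⁴.
Semicircular cap: semicircle r = 52.5, A = 4329.5 mm², y = 117.28 mm, Ī = 833 814 mm⁴.
Centroid: ȳ = ΣA·y / ΣA = 68.621 mm.
Transfer each piece to the horizontal centroidal axis using Ī + A·d² with d = y − 68.621:
  rectangular body: d = -21.121 mm → contributes +11 951 694 mm⁴
  semicircular cap: d = 48.661 mm → contributes +11 085 646 mm⁴
Total I = 23 037 340 mm⁴.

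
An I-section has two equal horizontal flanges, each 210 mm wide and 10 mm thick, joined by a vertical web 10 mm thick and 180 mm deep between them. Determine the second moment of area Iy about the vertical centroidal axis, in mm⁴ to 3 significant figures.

Break the section into simple shapes (no overlaps), measuring from the bottom-left corner of the bounding box.
Bottom flange: 210 × 10, A = 2 100 mm², x = 105 mm, Ī = 7 717 500 mm⁴.
Web: 10 × 180, A = 1 800 mm², x = 105 mm, Ī = 15 000 mm⁴.
Top flange: 210 × 10, A = 2 100 mm², x = 105 mm, Ī = 7 717 500 mm⁴.
By symmetry the centroid is at mid-width, x̄ = 105 mm.
All pieces are centred on the vertical centroidal axis, so I = ΣĪ = 15 450 000 mm⁴.

Iy ≈ 1.55 × 10⁷ mm⁴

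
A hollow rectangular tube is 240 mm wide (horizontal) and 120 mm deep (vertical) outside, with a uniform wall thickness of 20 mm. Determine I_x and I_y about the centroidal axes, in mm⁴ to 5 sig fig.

I_x ≈ 2.6027 × 10⁷ mm⁴, I_y ≈ 8.4907 × 10⁷ mm⁴

Decompose the section into non-overlapping parts with the origin at the bottom-left of its bounding rectangle.
Outer rectangle: 240 × 120, A = 28 800 mm², y = 60 mm, Ī = 34 560 000 mm⁴.
Inner void (subtracted): 200 × 80, A = 16 000 mm², y = 60 mm, Ī = 8 533 333 mm⁴.
By symmetry the centroid is at mid-height, ȳ = 60 mm.
All pieces are centred on the centroidal x-axis, so I = ΣĪ (holes subtracted) = 26 026 667 mm⁴.
Repeating about the centroidal y-axis gives I_y = 84 906 667 mm⁴.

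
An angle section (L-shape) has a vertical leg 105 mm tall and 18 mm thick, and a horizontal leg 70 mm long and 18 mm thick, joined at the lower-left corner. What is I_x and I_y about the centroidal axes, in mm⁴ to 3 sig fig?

Decompose the section into non-overlapping parts with the origin at the bottom-left of its bounding rectangle.
Vertical leg: 18 × 105, A = 1 890 mm², y = 52.5 mm, Ī = 1 736 438 mm⁴.
Horizontal leg (remainder): 52 × 18, A = 936 mm², y = 9 mm, Ī = 25 272 mm⁴.
Centroid: ȳ = ΣA·y / ΣA = 38.092 mm.
Transfer each piece to the centroidal x-axis using Ī + A·d² with d = y − 38.092:
  vertical leg: d = 14.408 mm → contributes +2 128 764 mm⁴
  horizontal leg (remainder): d = -29.092 mm → contributes +817 470 mm⁴
Total I = 2 946 234 mm⁴.
For the y-axis: x̄ = 20.592 mm.
Repeating about the centroidal y-axis gives I_y = 1 028 776 mm⁴.

I_x ≈ 2.95 × 10⁶ mm⁴, I_y ≈ 1.03 × 10⁶ mm⁴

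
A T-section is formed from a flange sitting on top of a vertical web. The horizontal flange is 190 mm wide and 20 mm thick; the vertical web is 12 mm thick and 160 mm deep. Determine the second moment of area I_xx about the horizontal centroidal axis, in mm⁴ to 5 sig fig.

Decompose the section into non-overlapping parts with the origin at the bottom-left of its bounding rectangle.
Flange: 190 × 20, A = 3 800 mm², y = 170 mm, Ī = 126666.7 mm⁴.
Web: 12 × 160, A = 1 920 mm², y = 80 mm, Ī = 4 096 000 mm⁴.
Centroid: ȳ = ΣA·y / ΣA = 139.7902 mm.
Transfer each piece to the horizontal centroidal axis using Ī + A·d² with d = y − 139.7902:
  flange: d = 30.20979 mm → contributes +3 594 666 mm⁴
  web: d = -59.79021 mm → contributes +10 959 749 mm⁴
Total I = 14 554 415 mm⁴.

I_xx ≈ 1.4554 × 10⁷ mm⁴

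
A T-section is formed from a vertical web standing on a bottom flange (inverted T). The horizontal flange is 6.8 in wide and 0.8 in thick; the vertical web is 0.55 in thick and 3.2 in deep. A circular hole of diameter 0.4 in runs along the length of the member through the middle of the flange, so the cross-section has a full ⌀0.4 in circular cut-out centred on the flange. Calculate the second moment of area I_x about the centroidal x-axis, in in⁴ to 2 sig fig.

I_x ≈ 7.1 in⁴

Decompose the section into non-overlapping parts with the origin at the bottom-left of its bounding rectangle.
Flange: 6.8 × 0.8, A = 5.44 in², y = 0.4 in, Ī = 0.2901 in⁴.
Web: 0.55 × 3.2, A = 1.76 in², y = 2.4 in, Ī = 1.502 in⁴.
Hole (subtracted): ⌀0.4, A = 0.1257 in², y = 0.4 in, Ī = 0.001257 in⁴.
Centroid: ȳ = ΣA·y / ΣA = 0.8976 in.
Transfer each piece to the centroidal x-axis using Ī + A·d² with d = y − 0.8976:
  flange: d = -0.4976 in → contributes +1.637 in⁴
  web: d = 1.502 in → contributes +5.475 in⁴
  hole: d = -0.4976 in → contributes −0.03237 in⁴
Total I = 7.079 in⁴.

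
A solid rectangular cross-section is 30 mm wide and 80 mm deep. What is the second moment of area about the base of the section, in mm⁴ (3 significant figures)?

The section: 30 × 80, A = 2 400 mm², y = 40 mm, Ī = 1 280 000 mm⁴.
Transfer it to the base of the section using Ī + A·d² with d = y − 0:
  the section: d = 40 mm → contributes +5 120 000 mm⁴
Total I = 5 120 000 mm⁴.

I_base ≈ 5.12 × 10⁶ mm⁴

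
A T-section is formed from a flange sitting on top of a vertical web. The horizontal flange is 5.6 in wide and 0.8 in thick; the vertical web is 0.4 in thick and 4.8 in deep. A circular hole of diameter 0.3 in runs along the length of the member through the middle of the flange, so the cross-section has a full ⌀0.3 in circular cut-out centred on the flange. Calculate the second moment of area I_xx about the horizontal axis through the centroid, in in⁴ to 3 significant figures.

Decompose the section into non-overlapping parts with the origin at the bottom-left of its bounding rectangle.
Flange: 5.6 × 0.8, A = 4.48 in², y = 5.2 in, Ī = 0.23893 in⁴.
Web: 0.4 × 4.8, A = 1.92 in², y = 2.4 in, Ī = 3.6864 in⁴.
Hole (subtracted): ⌀0.3, A = 0.070686 in², y = 5.2 in, Ī = 0.00039761 in⁴.
Centroid: ȳ = ΣA·y / ΣA = 4.3506 in.
Transfer each piece to the horizontal axis through the centroid using Ī + A·d² with d = y − 4.3506:
  flange: d = 0.84938 in → contributes +3.471 in⁴
  web: d = -1.9506 in → contributes +10.992 in⁴
  hole: d = 0.84938 in → contributes −0.051394 in⁴
Total I = 14.411 in⁴.

I_xx ≈ 14.4 in⁴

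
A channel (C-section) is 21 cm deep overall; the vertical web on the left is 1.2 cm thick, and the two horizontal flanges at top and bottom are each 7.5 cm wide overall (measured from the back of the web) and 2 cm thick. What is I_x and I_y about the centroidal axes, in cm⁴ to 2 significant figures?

Treat the section as a set of non-overlapping primitives; coordinates are from the bounding-box lower-left.
Web: 1.2 × 21, A = 25.2 cm², y = 10.5 cm, Ī = 926.1 cm⁴.
Top flange (beyond web): 6.3 × 2, A = 12.6 cm², y = 20 cm, Ī = 4.2 cm⁴.
Bottom flange (beyond web): 6.3 × 2, A = 12.6 cm², y = 1 cm, Ī = 4.2 cm⁴.
By symmetry the centroid is at mid-height, ȳ = 10.5 cm.
Transfer each piece to the centroidal x-axis using Ī + A·d² with d = y − 10.5:
  web: d = 0 cm → contributes +926.1 cm⁴
  top flange (beyond web): d = 9.5 cm → contributes +1 141 cm⁴
  bottom flange (beyond web): d = -9.5 cm → contributes +1 141 cm⁴
Total I = 3 209 cm⁴.
For the y-axis: x̄ = 2.475 cm.
Repeating about the centroidal y-axis gives I_y = 263.6 cm⁴.

I_x ≈ 3200 cm⁴, I_y ≈ 260 cm⁴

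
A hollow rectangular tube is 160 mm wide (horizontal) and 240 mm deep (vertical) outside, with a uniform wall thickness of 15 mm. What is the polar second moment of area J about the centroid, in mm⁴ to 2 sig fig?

J ≈ 1.3 × 10⁸ mm⁴

Decompose the section into non-overlapping parts with the origin at the bottom-left of its bounding rectangle.
Outer rectangle: 160 × 240, A = 38 400 mm², y = 120 mm, Ī = 184 320 000 mm⁴.
Inner void (subtracted): 130 × 210, A = 27 300 mm², y = 120 mm, Ī = 100 327 500 mm⁴.
By symmetry the centroid is at mid-height, ȳ = 120 mm.
All pieces are centred on the centroidal x-axis, so I = ΣĪ (holes subtracted) = 83 992 500 mm⁴.
Repeating about the centroidal y-axis gives I_y = 43 472 500 mm⁴.
Polar second moment: J = I_x + I_y = 127 465 000 mm⁴.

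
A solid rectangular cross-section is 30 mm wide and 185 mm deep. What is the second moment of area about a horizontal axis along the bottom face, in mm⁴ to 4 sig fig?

I_base ≈ 6.332 × 10⁷ mm⁴

The section: 30 × 185, A = 5 550 mm², y = 92.5 mm, Ī = 15 829 063 mm⁴.
Transfer it to the bottom edge using Ī + A·d² with d = y − 0:
  the section: d = 92.5 mm → contributes +63 316 250 mm⁴
Total I = 63 316 250 mm⁴.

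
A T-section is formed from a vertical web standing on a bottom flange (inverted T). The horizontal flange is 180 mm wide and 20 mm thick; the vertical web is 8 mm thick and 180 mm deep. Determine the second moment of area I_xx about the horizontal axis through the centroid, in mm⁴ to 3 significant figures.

Split into non-overlapping primitives; take the origin at the lower-left of the bounding box.
Flange: 180 × 20, A = 3 600 mm², y = 10 mm, Ī = 120 000 mm⁴.
Web: 8 × 180, A = 1 440 mm², y = 110 mm, Ī = 3 888 000 mm⁴.
Centroid: ȳ = ΣA·y / ΣA = 38.571 mm.
Transfer each piece to the horizontal axis through the centroid using Ī + A·d² with d = y − 38.571:
  flange: d = -28.571 mm → contributes +3 058 776 mm⁴
  web: d = 71.429 mm → contributes +11 234 939 mm⁴
Total I = 14 293 714 mm⁴.

I_xx ≈ 1.43 × 10⁷ mm⁴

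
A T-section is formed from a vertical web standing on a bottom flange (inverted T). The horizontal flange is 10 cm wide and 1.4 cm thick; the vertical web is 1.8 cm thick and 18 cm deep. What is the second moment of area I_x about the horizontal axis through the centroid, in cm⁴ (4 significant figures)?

I_x ≈ 1797 cm⁴

Split into non-overlapping primitives; take the origin at the lower-left of the bounding box.
Flange: 10 × 1.4, A = 14 cm², y = 0.7 cm, Ī = 2.28667 cm⁴.
Web: 1.8 × 18, A = 32.4 cm², y = 10.4 cm, Ī = 874.8 cm⁴.
Centroid: ȳ = ΣA·y / ΣA = 7.47328 cm.
Transfer each piece to the horizontal axis through the centroid using Ī + A·d² with d = y − 7.47328:
  flange: d = -6.77328 cm → contributes +644.568 cm⁴
  web: d = 2.92672 cm → contributes +1152.33 cm⁴
Total I = 1796.9 cm⁴.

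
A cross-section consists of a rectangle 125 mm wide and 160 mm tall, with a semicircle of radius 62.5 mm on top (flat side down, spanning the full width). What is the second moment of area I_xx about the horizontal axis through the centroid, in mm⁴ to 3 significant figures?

Split into non-overlapping primitives; take the origin at the lower-left of the bounding box.
Rectangular body: 125 × 160, A = 20 000 mm², y = 80 mm, Ī = 42 666 667 mm⁴.
Semicircular cap: semicircle r = 62.5, A = 6135.9 mm², y = 186.53 mm, Ī = 1 674 758 mm⁴.
Centroid: ȳ = ΣA·y / ΣA = 105.01 mm.
Transfer each piece to the horizontal axis through the centroid using Ī + A·d² with d = y − 105.01:
  rectangular body: d = -25.009 mm → contributes +55 175 705 mm⁴
  semicircular cap: d = 81.517 mm → contributes +42 447 885 mm⁴
Total I = 97 623 590 mm⁴.

I_xx ≈ 9.76 × 10⁷ mm⁴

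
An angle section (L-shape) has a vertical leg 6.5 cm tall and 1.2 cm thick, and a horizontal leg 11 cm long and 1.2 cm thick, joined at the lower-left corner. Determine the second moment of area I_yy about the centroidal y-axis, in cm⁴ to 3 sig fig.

Split into non-overlapping primitives; take the origin at the lower-left of the bounding box.
Vertical leg: 1.2 × 6.5, A = 7.8 cm², x = 0.6 cm, Ī = 0.936 cm⁴.
Horizontal leg (remainder): 9.8 × 1.2, A = 11.76 cm², x = 6.1 cm, Ī = 94.119 cm⁴.
Centroid: x̄ = ΣA·x / ΣA = 3.9067 cm.
Transfer each piece to the centroidal y-axis using Ī + A·d² with d = x − 3.9067:
  vertical leg: d = -3.3067 cm → contributes +86.226 cm⁴
  horizontal leg (remainder): d = 2.1933 cm → contributes +150.69 cm⁴
Total I = 236.91 cm⁴.

I_yy ≈ 237 cm⁴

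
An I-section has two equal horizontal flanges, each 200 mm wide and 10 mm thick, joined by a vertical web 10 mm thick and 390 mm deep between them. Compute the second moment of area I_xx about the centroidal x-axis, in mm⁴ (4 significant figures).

I_xx ≈ 2.095 × 10⁸ mm⁴

Treat the section as a set of non-overlapping primitives; coordinates are from the bounding-box lower-left.
Bottom flange: 200 × 10, A = 2 000 mm², y = 5 mm, Ī = 16666.7 mm⁴.
Web: 10 × 390, A = 3 900 mm², y = 205 mm, Ī = 49 432 500 mm⁴.
Top flange: 200 × 10, A = 2 000 mm², y = 405 mm, Ī = 16666.7 mm⁴.
By symmetry the centroid is at mid-height, ȳ = 205 mm.
Transfer each piece to the centroidal x-axis using Ī + A·d² with d = y − 205:
  bottom flange: d = -200 mm → contributes +80 016 667 mm⁴
  web: d = 0 mm → contributes +49 432 500 mm⁴
  top flange: d = 200 mm → contributes +80 016 667 mm⁴
Total I = 209 465 833 mm⁴.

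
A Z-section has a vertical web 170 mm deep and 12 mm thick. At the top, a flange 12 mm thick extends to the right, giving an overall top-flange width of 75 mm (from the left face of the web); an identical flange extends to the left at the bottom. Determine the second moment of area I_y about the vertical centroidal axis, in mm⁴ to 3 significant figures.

I_y ≈ 2.65 × 10⁶ mm⁴

Decompose the section into non-overlapping parts with the origin at the bottom-left of its bounding rectangle.
Web: 12 × 170, A = 2 040 mm², x = 69 mm, Ī = 24 480 mm⁴.
Top flange (beyond web): 63 × 12, A = 756 mm², x = 106.5 mm, Ī = 250 047 mm⁴.
Bottom flange (beyond web): 63 × 12, A = 756 mm², x = 31.5 mm, Ī = 250 047 mm⁴.
Centroid: x̄ = ΣA·x / ΣA = 69 mm.
Transfer each piece to the vertical centroidal axis using Ī + A·d² with d = x − 69:
  web: d = 0 mm → contributes +24 480 mm⁴
  top flange (beyond web): d = 37.5 mm → contributes +1 313 172 mm⁴
  bottom flange (beyond web): d = -37.5 mm → contributes +1 313 172 mm⁴
Total I = 2 650 824 mm⁴.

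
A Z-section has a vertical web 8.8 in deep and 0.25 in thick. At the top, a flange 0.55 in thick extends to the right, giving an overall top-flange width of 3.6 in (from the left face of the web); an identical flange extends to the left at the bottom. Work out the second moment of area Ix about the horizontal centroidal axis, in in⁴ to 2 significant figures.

Break the section into simple shapes (no overlaps), measuring from the bottom-left corner of the bounding box.
Web: 0.25 × 8.8, A = 2.2 in², y = 4.4 in, Ī = 14.2 in⁴.
Top flange (beyond web): 3.35 × 0.55, A = 1.843 in², y = 8.525 in, Ī = 0.04645 in⁴.
Bottom flange (beyond web): 3.35 × 0.55, A = 1.843 in², y = 0.275 in, Ī = 0.04645 in⁴.
Centroid: ȳ = ΣA·y / ΣA = 4.4 in.
Transfer each piece to the horizontal centroidal axis using Ī + A·d² with d = y − 4.4:
  web: d = 0 in → contributes +14.2 in⁴
  top flange (beyond web): d = 4.125 in → contributes +31.4 in⁴
  bottom flange (beyond web): d = -4.125 in → contributes +31.4 in⁴
Total I = 76.99 in⁴.

Ix ≈ 77 in⁴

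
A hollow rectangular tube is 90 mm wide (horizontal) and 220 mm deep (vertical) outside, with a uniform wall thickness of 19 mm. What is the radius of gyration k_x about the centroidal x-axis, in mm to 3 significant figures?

Decompose the section into non-overlapping parts with the origin at the bottom-left of its bounding rectangle.
Outer rectangle: 90 × 220, A = 19 800 mm², y = 110 mm, Ī = 79 860 000 mm⁴.
Inner void (subtracted): 52 × 182, A = 9 464 mm², y = 110 mm, Ī = 26 123 795 mm⁴.
By symmetry the centroid is at mid-height, ȳ = 110 mm.
All pieces are centred on the centroidal x-axis, so I = ΣĪ (holes subtracted) = 53 736 205 mm⁴.
Radius of gyration: k = √(I/A) = √(53 736 205 / 10 336) = 72.104 mm.

k_x ≈ 72.1 mm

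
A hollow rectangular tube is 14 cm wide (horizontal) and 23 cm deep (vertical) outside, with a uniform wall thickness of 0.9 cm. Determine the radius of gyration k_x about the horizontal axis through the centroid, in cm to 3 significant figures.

Treat the section as a set of non-overlapping primitives; coordinates are from the bounding-box lower-left.
Outer rectangle: 14 × 23, A = 322 cm², y = 11.5 cm, Ī = 14 195 cm⁴.
Inner void (subtracted): 12.2 × 21.2, A = 258.64 cm², y = 11.5 cm, Ī = 9686.9 cm⁴.
By symmetry the centroid is at mid-height, ȳ = 11.5 cm.
All pieces are centred on the horizontal axis through the centroid, so I = ΣĪ (holes subtracted) = 4507.9 cm⁴.
Radius of gyration: k = √(I/A) = √(4507.9 / 63.36) = 8.4349 cm.

k_x ≈ 8.43 cm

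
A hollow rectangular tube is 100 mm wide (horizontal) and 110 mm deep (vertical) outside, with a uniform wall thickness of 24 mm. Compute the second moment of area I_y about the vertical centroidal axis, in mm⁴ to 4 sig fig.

Split into non-overlapping primitives; take the origin at the lower-left of the bounding box.
Outer rectangle: 100 × 110, A = 11 000 mm², x = 50 mm, Ī = 9 166 667 mm⁴.
Inner void (subtracted): 52 × 62, A = 3 224 mm², x = 50 mm, Ī = 726 475 mm⁴.
By symmetry the centroid is at mid-width, x̄ = 50 mm.
All pieces are centred on the vertical centroidal axis, so I = ΣĪ (holes subtracted) = 8 440 192 mm⁴.

I_y ≈ 8.440 × 10⁶ mm⁴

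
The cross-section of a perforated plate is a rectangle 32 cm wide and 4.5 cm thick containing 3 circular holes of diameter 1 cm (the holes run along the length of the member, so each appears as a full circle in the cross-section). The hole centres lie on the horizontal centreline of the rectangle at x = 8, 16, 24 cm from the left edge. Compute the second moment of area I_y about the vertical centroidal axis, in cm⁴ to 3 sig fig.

I_y ≈ 1.22 × 10⁴ cm⁴

Split into non-overlapping primitives; take the origin at the lower-left of the bounding box.
Plate: 32 × 4.5, A = 144 cm², x = 16 cm, Ī = 12 288 cm⁴.
Hole 1 (subtracted): ⌀1, A = 0.7854 cm², x = 8 cm, Ī = 0.049087 cm⁴.
Hole 2 (subtracted): ⌀1, A = 0.7854 cm², x = 16 cm, Ī = 0.049087 cm⁴.
Hole 3 (subtracted): ⌀1, A = 0.7854 cm², x = 24 cm, Ī = 0.049087 cm⁴.
By symmetry the centroid is at mid-width, x̄ = 16 cm.
Transfer each piece to the vertical centroidal axis using Ī + A·d² with d = x − 16:
  plate: d = 0 cm → contributes +12 288 cm⁴
  hole 1: d = -8 cm → contributes −50.315 cm⁴
  hole 2: d = 0 cm → contributes −0.049087 cm⁴
  hole 3: d = 8 cm → contributes −50.315 cm⁴
Total I = 12 187 cm⁴.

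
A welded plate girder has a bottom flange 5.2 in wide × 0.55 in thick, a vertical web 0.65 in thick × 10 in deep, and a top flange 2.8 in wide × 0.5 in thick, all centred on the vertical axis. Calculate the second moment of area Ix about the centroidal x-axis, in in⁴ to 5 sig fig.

Ix ≈ 166.87 in⁴

Break the section into simple shapes (no overlaps), measuring from the bottom-left corner of the bounding box.
Bottom plate: 5.2 × 0.55, A = 2.86 in², y = 0.275 in, Ī = 0.07209583 in⁴.
Web plate: 0.65 × 10, A = 6.5 in², y = 5.55 in, Ī = 54.16667 in⁴.
Top plate: 2.8 × 0.5, A = 1.4 in², y = 10.8 in, Ī = 0.02916667 in⁴.
Centroid: ȳ = ΣA·y / ΣA = 4.830994 in.
Transfer each piece to the centroidal x-axis using Ī + A·d² with d = y − 4.830994:
  bottom plate: d = -4.555994 in → contributes +59.43736 in⁴
  web plate: d = 0.7190056 in → contributes +57.52697 in⁴
  top plate: d = 5.969006 in → contributes +49.90981 in⁴
Total I = 166.8741 in⁴.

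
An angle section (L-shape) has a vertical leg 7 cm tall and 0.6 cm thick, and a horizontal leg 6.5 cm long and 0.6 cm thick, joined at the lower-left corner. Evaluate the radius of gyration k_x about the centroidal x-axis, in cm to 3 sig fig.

k_x ≈ 2.18 cm

Decompose the section into non-overlapping parts with the origin at the bottom-left of its bounding rectangle.
Vertical leg: 0.6 × 7, A = 4.2 cm², y = 3.5 cm, Ī = 17.15 cm⁴.
Horizontal leg (remainder): 5.9 × 0.6, A = 3.54 cm², y = 0.3 cm, Ī = 0.1062 cm⁴.
Centroid: ȳ = ΣA·y / ΣA = 2.0364 cm.
Transfer each piece to the centroidal x-axis using Ī + A·d² with d = y − 2.0364:
  vertical leg: d = 1.4636 cm → contributes +26.147 cm⁴
  horizontal leg (remainder): d = -1.7364 cm → contributes +10.78 cm⁴
Total I = 36.927 cm⁴.
Radius of gyration: k = √(I/A) = √(36.927 / 7.74) = 2.1842 cm.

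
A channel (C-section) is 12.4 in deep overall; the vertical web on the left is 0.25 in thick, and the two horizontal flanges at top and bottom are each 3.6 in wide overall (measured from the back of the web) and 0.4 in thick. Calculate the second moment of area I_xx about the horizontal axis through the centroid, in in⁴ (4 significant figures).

Break the section into simple shapes (no overlaps), measuring from the bottom-left corner of the bounding box.
Web: 0.25 × 12.4, A = 3.1 in², y = 6.2 in, Ī = 39.7213 in⁴.
Top flange (beyond web): 3.35 × 0.4, A = 1.34 in², y = 12.2 in, Ī = 0.0178667 in⁴.
Bottom flange (beyond web): 3.35 × 0.4, A = 1.34 in², y = 0.2 in, Ī = 0.0178667 in⁴.
By symmetry the centroid is at mid-height, ȳ = 6.2 in.
Transfer each piece to the horizontal axis through the centroid using Ī + A·d² with d = y − 6.2:
  web: d = 0 in → contributes +39.7213 in⁴
  top flange (beyond web): d = 6 in → contributes +48.2579 in⁴
  bottom flange (beyond web): d = -6 in → contributes +48.2579 in⁴
Total I = 136.237 in⁴.

I_xx ≈ 136.2 in⁴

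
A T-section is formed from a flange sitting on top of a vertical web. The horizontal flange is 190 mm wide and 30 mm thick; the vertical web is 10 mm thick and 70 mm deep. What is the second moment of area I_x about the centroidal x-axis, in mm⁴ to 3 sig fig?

I_x ≈ 2.27 × 10⁶ mm⁴

Treat the section as a set of non-overlapping primitives; coordinates are from the bounding-box lower-left.
Flange: 190 × 30, A = 5 700 mm², y = 85 mm, Ī = 427 500 mm⁴.
Web: 10 × 70, A = 700 mm², y = 35 mm, Ī = 285 833 mm⁴.
Centroid: ȳ = ΣA·y / ΣA = 79.531 mm.
Transfer each piece to the centroidal x-axis using Ī + A·d² with d = y − 79.531:
  flange: d = 5.4688 mm → contributes +597 971 mm⁴
  web: d = -44.531 mm → contributes +1 673 956 mm⁴
Total I = 2 271 927 mm⁴.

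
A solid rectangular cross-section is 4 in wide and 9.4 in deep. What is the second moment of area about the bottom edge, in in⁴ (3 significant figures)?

I_base ≈ 1110 in⁴

The section: 4 × 9.4, A = 37.6 in², y = 4.7 in, Ī = 276.86 in⁴.
Transfer it to a horizontal axis along the bottom face using Ī + A·d² with d = y − 0:
  the section: d = 4.7 in → contributes +1107.4 in⁴
Total I = 1107.4 in⁴.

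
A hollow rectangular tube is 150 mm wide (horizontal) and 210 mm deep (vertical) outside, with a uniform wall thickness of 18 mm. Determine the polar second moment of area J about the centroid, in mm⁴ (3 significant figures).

J ≈ 1.03 × 10⁸ mm⁴

Treat the section as a set of non-overlapping primitives; coordinates are from the bounding-box lower-left.
Outer rectangle: 150 × 210, A = 31 500 mm², y = 105 mm, Ī = 115 762 500 mm⁴.
Inner void (subtracted): 114 × 174, A = 19 836 mm², y = 105 mm, Ī = 50 046 228 mm⁴.
By symmetry the centroid is at mid-height, ȳ = 105 mm.
All pieces are centred on the centroidal x-axis, so I = ΣĪ (holes subtracted) = 65 716 272 mm⁴.
Repeating about the centroidal y-axis gives I_y = 37 580 112 mm⁴.
Polar second moment: J = I_x + I_y = 103 296 384 mm⁴.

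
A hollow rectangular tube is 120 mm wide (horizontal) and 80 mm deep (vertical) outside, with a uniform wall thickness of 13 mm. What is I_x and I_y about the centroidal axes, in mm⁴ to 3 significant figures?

I_x ≈ 3.89 × 10⁶ mm⁴, I_y ≈ 7.78 × 10⁶ mm⁴

Break the section into simple shapes (no overlaps), measuring from the bottom-left corner of the bounding box.
Outer rectangle: 120 × 80, A = 9 600 mm², y = 40 mm, Ī = 5 120 000 mm⁴.
Inner void (subtracted): 94 × 54, A = 5 076 mm², y = 40 mm, Ī = 1 233 468 mm⁴.
By symmetry the centroid is at mid-height, ȳ = 40 mm.
All pieces are centred on the centroidal x-axis, so I = ΣĪ (holes subtracted) = 3 886 532 mm⁴.
Repeating about the centroidal y-axis gives I_y = 7 782 372 mm⁴.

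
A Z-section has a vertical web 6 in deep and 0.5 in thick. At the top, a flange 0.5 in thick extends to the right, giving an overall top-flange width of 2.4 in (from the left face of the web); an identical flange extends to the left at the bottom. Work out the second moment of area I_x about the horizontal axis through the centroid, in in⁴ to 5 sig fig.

I_x ≈ 23.408 in⁴

Decompose the section into non-overlapping parts with the origin at the bottom-left of its bounding rectangle.
Web: 0.5 × 6, A = 3 in², y = 3 in, Ī = 9 in⁴.
Top flange (beyond web): 1.9 × 0.5, A = 0.95 in², y = 5.75 in, Ī = 0.01979167 in⁴.
Bottom flange (beyond web): 1.9 × 0.5, A = 0.95 in², y = 0.25 in, Ī = 0.01979167 in⁴.
Centroid: ȳ = ΣA·y / ΣA = 3 in.
Transfer each piece to the horizontal axis through the centroid using Ī + A·d² with d = y − 3:
  web: d = 0 in → contributes +9 in⁴
  top flange (beyond web): d = 2.75 in → contributes +7.204167 in⁴
  bottom flange (beyond web): d = -2.75 in → contributes +7.204167 in⁴
Total I = 23.40833 in⁴.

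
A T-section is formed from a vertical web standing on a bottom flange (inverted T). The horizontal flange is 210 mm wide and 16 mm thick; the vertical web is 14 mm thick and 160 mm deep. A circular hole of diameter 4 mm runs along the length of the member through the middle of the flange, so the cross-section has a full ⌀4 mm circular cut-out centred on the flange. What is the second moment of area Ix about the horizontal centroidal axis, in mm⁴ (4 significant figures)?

Ix ≈ 1.524 × 10⁷ mm⁴

Break the section into simple shapes (no overlaps), measuring from the bottom-left corner of the bounding box.
Flange: 210 × 16, A = 3 360 mm², y = 8 mm, Ī = 71 680 mm⁴.
Web: 14 × 160, A = 2 240 mm², y = 96 mm, Ī = 4 778 667 mm⁴.
Hole (subtracted): ⌀4, A = 12.5664 mm², y = 8 mm, Ī = 12.5664 mm⁴.
Centroid: ȳ = ΣA·y / ΣA = 43.2792 mm.
Transfer each piece to the horizontal centroidal axis using Ī + A·d² with d = y − 43.2792:
  flange: d = -35.2792 mm → contributes +4 253 602 mm⁴
  web: d = 52.7208 mm → contributes +11 004 716 mm⁴
  hole: d = -35.2792 mm → contributes −15652.9 mm⁴
Total I = 15 242 665 mm⁴.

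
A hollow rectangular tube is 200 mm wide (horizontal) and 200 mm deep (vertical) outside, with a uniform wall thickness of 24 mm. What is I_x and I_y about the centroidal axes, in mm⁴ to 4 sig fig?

Break the section into simple shapes (no overlaps), measuring from the bottom-left corner of the bounding box.
Outer rectangle: 200 × 200, A = 40 000 mm², y = 100 mm, Ī = 133 333 333 mm⁴.
Inner void (subtracted): 152 × 152, A = 23 104 mm², y = 100 mm, Ī = 44 482 901 mm⁴.
By symmetry the centroid is at mid-height, ȳ = 100 mm.
All pieces are centred on the centroidal x-axis, so I = ΣĪ (holes subtracted) = 88 850 432 mm⁴.
Repeating about the centroidal y-axis gives I_y = 88 850 432 mm⁴.

I_x ≈ 8.885 × 10⁷ mm⁴, I_y ≈ 8.885 × 10⁷ mm⁴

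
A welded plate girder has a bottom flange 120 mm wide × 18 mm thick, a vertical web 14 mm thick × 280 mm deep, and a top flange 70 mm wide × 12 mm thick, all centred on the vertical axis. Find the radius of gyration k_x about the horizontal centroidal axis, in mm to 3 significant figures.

Treat the section as a set of non-overlapping primitives; coordinates are from the bounding-box lower-left.
Bottom plate: 120 × 18, A = 2 160 mm², y = 9 mm, Ī = 58 320 mm⁴.
Web plate: 14 × 280, A = 3 920 mm², y = 158 mm, Ī = 25 610 667 mm⁴.
Top plate: 70 × 12, A = 840 mm², y = 304 mm, Ī = 10 080 mm⁴.
Centroid: ȳ = ΣA·y / ΣA = 129.21 mm.
Transfer each piece to the horizontal centroidal axis using Ī + A·d² with d = y − 129.21:
  bottom plate: d = -120.21 mm → contributes +31 273 290 mm⁴
  web plate: d = 28.786 mm → contributes +28 858 940 mm⁴
  top plate: d = 174.79 mm → contributes +25 672 240 mm⁴
Total I = 85 804 470 mm⁴.
Radius of gyration: k = √(I/A) = √(85 804 470 / 6 920) = 111.35 mm.

k_x ≈ 111 mm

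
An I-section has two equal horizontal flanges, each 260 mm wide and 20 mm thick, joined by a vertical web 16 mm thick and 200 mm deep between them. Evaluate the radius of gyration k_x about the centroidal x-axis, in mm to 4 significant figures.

Break the section into simple shapes (no overlaps), measuring from the bottom-left corner of the bounding box.
Bottom flange: 260 × 20, A = 5 200 mm², y = 10 mm, Ī = 173 333 mm⁴.
Web: 16 × 200, A = 3 200 mm², y = 120 mm, Ī = 10 666 667 mm⁴.
Top flange: 260 × 20, A = 5 200 mm², y = 230 mm, Ī = 173 333 mm⁴.
By symmetry the centroid is at mid-height, ȳ = 120 mm.
Transfer each piece to the centroidal x-axis using Ī + A·d² with d = y − 120:
  bottom flange: d = -110 mm → contributes +63 093 333 mm⁴
  web: d = 0 mm → contributes +10 666 667 mm⁴
  top flange: d = 110 mm → contributes +63 093 333 mm⁴
Total I = 136 853 333 mm⁴.
Radius of gyration: k = √(I/A) = √(136 853 333 / 13 600) = 100.313 mm.

k_x ≈ 100.3 mm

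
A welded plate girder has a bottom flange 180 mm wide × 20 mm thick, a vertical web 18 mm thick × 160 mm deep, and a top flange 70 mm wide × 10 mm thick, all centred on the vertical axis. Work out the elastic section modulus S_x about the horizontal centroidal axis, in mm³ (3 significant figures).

Treat the section as a set of non-overlapping primitives; coordinates are from the bounding-box lower-left.
Bottom plate: 180 × 20, A = 3 600 mm², y = 10 mm, Ī = 120 000 mm⁴.
Web plate: 18 × 160, A = 2 880 mm², y = 100 mm, Ī = 6 144 000 mm⁴.
Top plate: 70 × 10, A = 700 mm², y = 185 mm, Ī = 5833.3 mm⁴.
Centroid: ȳ = ΣA·y / ΣA = 63.162 mm.
Transfer each piece to the horizontal centroidal axis using Ī + A·d² with d = y − 63.162:
  bottom plate: d = -53.162 mm → contributes +10 294 145 mm⁴
  web plate: d = 36.838 mm → contributes +10 052 364 mm⁴
  top plate: d = 121.84 mm → contributes +10 397 057 mm⁴
Total I = 30 743 566 mm⁴.
Extreme fibre distance c = 126.84 mm; S = I/c = 242 384 mm³.

S_x ≈ 2.42 × 10⁵ mm³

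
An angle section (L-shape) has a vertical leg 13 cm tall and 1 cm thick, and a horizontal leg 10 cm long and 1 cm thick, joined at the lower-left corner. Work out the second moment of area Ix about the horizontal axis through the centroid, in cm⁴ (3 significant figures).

Treat the section as a set of non-overlapping primitives; coordinates are from the bounding-box lower-left.
Vertical leg: 1 × 13, A = 13 cm², y = 6.5 cm, Ī = 183.08 cm⁴.
Horizontal leg (remainder): 9 × 1, A = 9 cm², y = 0.5 cm, Ī = 0.75 cm⁴.
Centroid: ȳ = ΣA·y / ΣA = 4.0455 cm.
Transfer each piece to the horizontal axis through the centroid using Ī + A·d² with d = y − 4.0455:
  vertical leg: d = 2.4545 cm → contributes +261.41 cm⁴
  horizontal leg (remainder): d = -3.5455 cm → contributes +113.88 cm⁴
Total I = 375.29 cm⁴.

Ix ≈ 375 cm⁴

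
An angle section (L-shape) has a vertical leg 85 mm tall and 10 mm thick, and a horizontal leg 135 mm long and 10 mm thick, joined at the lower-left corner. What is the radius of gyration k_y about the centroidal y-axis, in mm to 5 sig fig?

k_y ≈ 43.315 mm

Split into non-overlapping primitives; take the origin at the lower-left of the bounding box.
Vertical leg: 10 × 85, A = 850 mm², x = 5 mm, Ī = 7083.333 mm⁴.
Horizontal leg (remainder): 125 × 10, A = 1 250 mm², x = 72.5 mm, Ī = 1 627 604 mm⁴.
Centroid: x̄ = ΣA·x / ΣA = 45.17857 mm.
Transfer each piece to the centroidal y-axis using Ī + A·d² with d = x − 45.17857:
  vertical leg: d = -40.17857 mm → contributes +1 379 253 mm⁴
  horizontal leg (remainder): d = 27.32143 mm → contributes +2 560 680 mm⁴
Total I = 3 939 933 mm⁴.
Radius of gyration: k = √(I/A) = √(3 939 933 / 2 100) = 43.31465 mm.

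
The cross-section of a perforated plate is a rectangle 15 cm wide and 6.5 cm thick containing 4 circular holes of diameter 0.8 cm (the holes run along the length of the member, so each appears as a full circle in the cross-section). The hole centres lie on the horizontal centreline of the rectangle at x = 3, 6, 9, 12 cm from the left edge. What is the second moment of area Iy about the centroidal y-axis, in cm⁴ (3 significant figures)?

Iy ≈ 1810 cm⁴

Split into non-overlapping primitives; take the origin at the lower-left of the bounding box.
Plate: 15 × 6.5, A = 97.5 cm², x = 7.5 cm, Ī = 1828.1 cm⁴.
Hole 1 (subtracted): ⌀0.8, A = 0.50265 cm², x = 3 cm, Ī = 0.020106 cm⁴.
Hole 2 (subtracted): ⌀0.8, A = 0.50265 cm², x = 6 cm, Ī = 0.020106 cm⁴.
Hole 3 (subtracted): ⌀0.8, A = 0.50265 cm², x = 9 cm, Ī = 0.020106 cm⁴.
Hole 4 (subtracted): ⌀0.8, A = 0.50265 cm², x = 12 cm, Ī = 0.020106 cm⁴.
By symmetry the centroid is at mid-width, x̄ = 7.5 cm.
Transfer each piece to the centroidal y-axis using Ī + A·d² with d = x − 7.5:
  plate: d = 0 cm → contributes +1828.1 cm⁴
  hole 1: d = -4.5 cm → contributes −10.199 cm⁴
  hole 2: d = -1.5 cm → contributes −1.1511 cm⁴
  hole 3: d = 1.5 cm → contributes −1.1511 cm⁴
  hole 4: d = 4.5 cm → contributes −10.199 cm⁴
Total I = 1805.4 cm⁴.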